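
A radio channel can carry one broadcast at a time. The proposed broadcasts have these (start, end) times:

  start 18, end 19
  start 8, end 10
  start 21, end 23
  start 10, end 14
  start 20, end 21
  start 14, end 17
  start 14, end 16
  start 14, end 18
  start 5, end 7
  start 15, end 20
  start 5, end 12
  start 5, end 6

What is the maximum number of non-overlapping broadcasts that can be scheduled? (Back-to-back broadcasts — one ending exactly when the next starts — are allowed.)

Sort by end time and greedily take each interval whose start is ≥ the last chosen end.
By end time: (5,6), (5,7), (8,10), (5,12), (10,14), (14,16), (14,17), (14,18), (18,19), (15,20), (20,21), (21,23).
Pick (5,6); next start ≥ 6 → (8,10); next start ≥ 10 → (10,14); next start ≥ 14 → (14,16); next start ≥ 16 → (18,19); next start ≥ 19 → (20,21); next start ≥ 21 → (21,23).
Selected 7 broadcasts.

7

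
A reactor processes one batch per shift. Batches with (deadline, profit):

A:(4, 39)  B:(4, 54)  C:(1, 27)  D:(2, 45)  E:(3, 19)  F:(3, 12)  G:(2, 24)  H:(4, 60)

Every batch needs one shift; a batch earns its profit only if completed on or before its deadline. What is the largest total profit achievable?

198

Take jobs in profit order; each goes to the latest open slot no later than its deadline.
By profit: H(d4,60), B(d4,54), D(d2,45), A(d4,39), C(d1,27), G(d2,24), E(d3,19), F(d3,12)
H→slot 4; B→slot 3; D→slot 2; A→slot 1; C skipped; G skipped; E skipped; F skipped.
Profit = 39 + 45 + 54 + 60 = 198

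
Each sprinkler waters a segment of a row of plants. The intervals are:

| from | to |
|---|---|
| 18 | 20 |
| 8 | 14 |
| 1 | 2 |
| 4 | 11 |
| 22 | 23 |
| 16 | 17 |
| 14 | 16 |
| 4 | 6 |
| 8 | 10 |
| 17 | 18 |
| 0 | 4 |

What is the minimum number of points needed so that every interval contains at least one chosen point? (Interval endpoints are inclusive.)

Sort by right endpoint; whenever an interval is uncovered, place a point at its right end.
Sorted: [1,2] [0,4] [4,6] [8,10] [4,11] [8,14] [14,16] [16,17] [17,18] [18,20] [22,23]
{[1,2],[0,4]} hit by 2; {[4,6]} hit by 6; {[8,10],[4,11],[8,14]} hit by 10; {[14,16],[16,17]} hit by 16; {[17,18],[18,20]} hit by 18; {[22,23]} hit by 23.
Points: 2, 6, 10, 16, 18, 23 (6 total).

6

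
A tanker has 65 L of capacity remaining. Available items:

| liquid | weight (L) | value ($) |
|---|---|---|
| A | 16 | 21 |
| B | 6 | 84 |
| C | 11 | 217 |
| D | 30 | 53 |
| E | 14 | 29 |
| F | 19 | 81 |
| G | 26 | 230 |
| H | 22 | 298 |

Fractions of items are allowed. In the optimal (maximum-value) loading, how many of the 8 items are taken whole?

4

Ratios (sorted): C 19.73, B 14.00, H 13.55, G 8.85, F 4.26, E 2.07, D 1.77, A 1.31
take C (11 @ 217); take B (6 @ 84); take H (22 @ 298); take G (26 @ 230). Capacity used 65/65.
4 item(s) taken whole.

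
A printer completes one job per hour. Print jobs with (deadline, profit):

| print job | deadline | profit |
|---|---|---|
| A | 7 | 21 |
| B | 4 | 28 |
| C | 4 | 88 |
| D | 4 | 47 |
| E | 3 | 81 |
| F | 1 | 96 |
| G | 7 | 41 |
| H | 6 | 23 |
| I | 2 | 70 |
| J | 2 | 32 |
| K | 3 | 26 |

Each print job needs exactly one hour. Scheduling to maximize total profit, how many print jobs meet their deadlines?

7

Sort by profit descending; place each in the latest free slot ≤ its deadline.
Profit order: F=96 C=88 E=81 I=70 D=47 G=41 J=32 B=28 K=26 H=23 A=21
Assign: F→slot 1, C→slot 4, E→slot 3, I→slot 2, D skipped, G→slot 7, J skipped, B skipped, K skipped, H→slot 6, A→slot 5.
Slots: [1:F] [2:I] [3:E] [4:C] [5:A] [6:H] [7:G]
7 of 11 scheduled.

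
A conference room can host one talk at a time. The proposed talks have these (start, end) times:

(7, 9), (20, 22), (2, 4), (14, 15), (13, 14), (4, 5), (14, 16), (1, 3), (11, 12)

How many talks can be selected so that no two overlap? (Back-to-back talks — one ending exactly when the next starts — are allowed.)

7

Sort by end time and greedily take each interval whose start is ≥ the last chosen end.
Sorted by end: (1,3)  (2,4)  (4,5)  (7,9)  (11,12)  (13,14)  (14,15)  (14,16)  (20,22)
take (1,3); take (4,5); take (7,9); take (11,12); take (13,14); take (14,15); skip (14,16); take (20,22).
Selected 7 talks.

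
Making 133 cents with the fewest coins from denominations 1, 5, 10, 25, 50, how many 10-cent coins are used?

Use the largest denomination that fits, subtract, and repeat.
133 = 2×50 + 1×25 + 1×5 + 3×1
Count of 10: 0

0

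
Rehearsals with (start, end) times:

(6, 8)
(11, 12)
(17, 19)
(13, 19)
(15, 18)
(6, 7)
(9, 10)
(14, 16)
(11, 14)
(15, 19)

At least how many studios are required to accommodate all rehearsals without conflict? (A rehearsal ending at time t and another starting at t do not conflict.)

The answer is the maximum number of intervals overlapping at any instant.
Events (time:±→running): 6:+→1 6:+→2 7:-→1 8:-→0 9:+→1 10:-→0 11:+→1 11:+→2 12:-→1 13:+→2 14:-→1 14:+→2 15:+→3 15:+→4 … peak 4.

4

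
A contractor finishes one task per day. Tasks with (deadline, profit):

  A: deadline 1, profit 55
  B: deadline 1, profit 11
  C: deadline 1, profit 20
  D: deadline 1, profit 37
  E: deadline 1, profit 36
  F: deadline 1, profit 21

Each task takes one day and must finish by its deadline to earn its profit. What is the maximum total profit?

55

By profit: A(d1,55), D(d1,37), E(d1,36), F(d1,21), C(d1,20), B(d1,11)
A→slot 1; D skipped; E skipped; F skipped; C skipped; B skipped.
Profit = 55 = 55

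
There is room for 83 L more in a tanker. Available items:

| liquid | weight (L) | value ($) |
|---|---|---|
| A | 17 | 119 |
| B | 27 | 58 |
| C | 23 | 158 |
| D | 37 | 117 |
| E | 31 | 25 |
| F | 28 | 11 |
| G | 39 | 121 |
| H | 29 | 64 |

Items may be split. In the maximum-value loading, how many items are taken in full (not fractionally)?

3

Greedy by value/weight ratio, highest first.
Order: A (119/17=7.00) > C (158/23=6.87) > D (117/37=3.16) > G (121/39=3.10) > H (64/29=2.21) > B (58/27=2.15) > E (25/31=0.81) > F (11/28=0.39)
Fill: take A (17 @ 119) → take C (23 @ 158) → take D (37 @ 117) → take 6/39 of G → 18.62; 83/83 used.
3 item(s) taken whole; one partial (take 6/39 of G).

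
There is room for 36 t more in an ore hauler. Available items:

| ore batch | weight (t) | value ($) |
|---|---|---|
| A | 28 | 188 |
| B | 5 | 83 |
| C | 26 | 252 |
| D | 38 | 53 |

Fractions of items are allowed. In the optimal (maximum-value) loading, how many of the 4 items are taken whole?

2

Sort by value per unit weight and fill in that order.
Order: B (83/5=16.60) > C (252/26=9.69) > A (188/28=6.71) > D (53/38=1.39)
Fill: take B (5 @ 83) → take C (26 @ 252) → take 5/28 of A → 33.57; 36/36 used.
2 item(s) taken whole; one partial (take 5/28 of A).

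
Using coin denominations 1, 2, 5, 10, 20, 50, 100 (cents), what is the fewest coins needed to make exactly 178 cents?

6

Use the largest denomination that fits, subtract, and repeat.
178 = 1×100 + 1×50 + 1×20 + 1×5 + 1×2 + 1×1
Total coins = 1 + 1 + 1 + 1 + 1 + 1 = 6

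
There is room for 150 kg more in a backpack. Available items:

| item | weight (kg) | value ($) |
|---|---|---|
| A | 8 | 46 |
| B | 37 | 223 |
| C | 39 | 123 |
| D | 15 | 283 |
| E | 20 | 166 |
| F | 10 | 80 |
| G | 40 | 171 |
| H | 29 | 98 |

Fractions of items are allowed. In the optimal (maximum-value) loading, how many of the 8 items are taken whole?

6

Greedy by value/weight ratio, highest first.
Order: D (283/15=18.87) > E (166/20=8.30) > F (80/10=8.00) > B (223/37=6.03) > A (46/8=5.75) > G (171/40=4.28) > H (98/29=3.38) > C (123/39=3.15)
Fill: take D (15 @ 283) → take E (20 @ 166) → take F (10 @ 80) → take B (37 @ 223) → take A (8 @ 46) → take G (40 @ 171) → take 20/29 of H → 67.59; 150/150 used.
6 item(s) taken whole; one partial (take 20/29 of H).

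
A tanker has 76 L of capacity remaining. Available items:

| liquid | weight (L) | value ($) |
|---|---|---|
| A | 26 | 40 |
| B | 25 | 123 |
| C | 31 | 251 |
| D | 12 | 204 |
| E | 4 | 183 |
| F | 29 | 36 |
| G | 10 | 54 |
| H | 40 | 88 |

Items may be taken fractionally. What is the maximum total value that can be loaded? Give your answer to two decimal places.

Greedy by value/weight ratio, highest first.
Order: E (183/4=45.75) > D (204/12=17.00) > C (251/31=8.10) > G (54/10=5.40) > B (123/25=4.92) > H (88/40=2.20) > A (40/26=1.54) > F (36/29=1.24)
Fill: take E (4 @ 183) → take D (12 @ 204) → take C (31 @ 251) → take G (10 @ 54) → take 19/25 of B → 93.48; 76/76 used.
Total value = 785.48

785.48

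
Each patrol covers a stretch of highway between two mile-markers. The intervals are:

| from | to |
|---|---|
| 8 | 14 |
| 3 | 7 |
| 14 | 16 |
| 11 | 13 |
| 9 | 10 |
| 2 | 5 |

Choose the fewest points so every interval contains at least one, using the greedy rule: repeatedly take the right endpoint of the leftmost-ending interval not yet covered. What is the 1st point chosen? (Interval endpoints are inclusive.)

Sort by right endpoint; whenever an interval is uncovered, place a point at its right end.
Sorted: [2,5] [3,7] [9,10] [11,13] [8,14] [14,16]
{[2,5],[3,7]} hit by 5; {[9,10]} hit by 10; {[11,13],[8,14]} hit by 13; {[14,16]} hit by 16.
Points: 5, 10, 13, 16 (4 total).

5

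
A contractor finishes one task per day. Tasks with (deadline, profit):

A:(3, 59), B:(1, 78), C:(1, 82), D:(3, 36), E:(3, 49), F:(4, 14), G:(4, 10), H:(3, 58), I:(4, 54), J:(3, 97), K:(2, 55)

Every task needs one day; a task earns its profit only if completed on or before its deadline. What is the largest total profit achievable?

Take jobs in profit order; each goes to the latest open slot no later than its deadline.
By profit: J(d3,97), C(d1,82), B(d1,78), A(d3,59), H(d3,58), K(d2,55), I(d4,54), E(d3,49), D(d3,36), F(d4,14), G(d4,10)
J→slot 3; C→slot 1; B skipped; A→slot 2; H skipped; K skipped; I→slot 4; E skipped; D skipped; F skipped; G skipped.
Profit = 82 + 59 + 97 + 54 = 292

292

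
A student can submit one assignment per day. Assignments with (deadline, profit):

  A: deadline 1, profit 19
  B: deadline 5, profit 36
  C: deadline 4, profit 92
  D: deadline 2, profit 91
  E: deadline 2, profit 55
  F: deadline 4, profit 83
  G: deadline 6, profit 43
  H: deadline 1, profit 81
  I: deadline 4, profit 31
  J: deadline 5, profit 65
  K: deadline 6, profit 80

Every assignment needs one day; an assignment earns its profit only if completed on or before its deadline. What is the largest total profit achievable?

492

Sort by profit descending; place each in the latest free slot ≤ its deadline.
Profit order: C=92 D=91 F=83 H=81 K=80 J=65 E=55 G=43 B=36 I=31 A=19
Assign: C→slot 4, D→slot 2, F→slot 3, H→slot 1, K→slot 6, J→slot 5, E skipped, G skipped, B skipped, I skipped, A skipped.
Slots: [1:H] [2:D] [3:F] [4:C] [5:J] [6:K]
Profit = 81 + 91 + 83 + 92 + 65 + 80 = 492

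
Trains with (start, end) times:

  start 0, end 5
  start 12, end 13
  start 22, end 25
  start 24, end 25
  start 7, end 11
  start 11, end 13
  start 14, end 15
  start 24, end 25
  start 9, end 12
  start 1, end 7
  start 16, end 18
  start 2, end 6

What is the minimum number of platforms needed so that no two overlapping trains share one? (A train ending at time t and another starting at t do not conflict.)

starts: [0, 1, 2, 7, 9, 11, 12, 14, 16, 22, 24, 24]
ends:   [5, 6, 7, 11, 12, 13, 13, 15, 18, 25, 25, 25]
s0→1 s1→2 s2→3  — peak 3.

3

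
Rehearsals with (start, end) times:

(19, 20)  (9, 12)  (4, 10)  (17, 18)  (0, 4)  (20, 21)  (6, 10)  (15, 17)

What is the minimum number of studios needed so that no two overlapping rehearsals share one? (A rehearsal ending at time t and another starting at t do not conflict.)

Events (time:±→running): 0:+→1 4:-→0 4:+→1 6:+→2 9:+→3 … peak 3.

3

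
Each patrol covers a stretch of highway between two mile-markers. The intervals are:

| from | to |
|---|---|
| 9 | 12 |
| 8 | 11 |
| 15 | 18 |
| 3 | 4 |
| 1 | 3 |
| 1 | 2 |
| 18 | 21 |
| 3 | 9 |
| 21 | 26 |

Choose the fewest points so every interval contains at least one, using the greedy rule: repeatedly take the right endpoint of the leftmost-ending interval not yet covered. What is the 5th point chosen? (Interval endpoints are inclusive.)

Process intervals by earliest right end; each time one isn't hit yet, stab at its right endpoint.
Sorted: [1,2] [1,3] [3,4] [3,9] [8,11] [9,12] [15,18] [18,21] [21,26]
{[1,2],[1,3]} hit by 2; {[3,4],[3,9]} hit by 4; {[8,11],[9,12]} hit by 11; {[15,18],[18,21]} hit by 18; {[21,26]} hit by 26.
Points: 2, 4, 11, 18, 26 (5 total).

26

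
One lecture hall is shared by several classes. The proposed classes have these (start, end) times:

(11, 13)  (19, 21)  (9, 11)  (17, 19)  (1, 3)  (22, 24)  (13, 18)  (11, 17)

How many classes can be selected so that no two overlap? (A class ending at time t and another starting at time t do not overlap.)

Sort by end time and greedily take each interval whose start is ≥ the last chosen end.
By end time: (1,3), (9,11), (11,13), (11,17), (13,18), (17,19), (19,21), (22,24).
Pick (1,3); next start ≥ 3 → (9,11); next start ≥ 11 → (11,13); next start ≥ 13 → (13,18); next start ≥ 18 → (19,21); next start ≥ 21 → (22,24).
Selected 6 classes.

6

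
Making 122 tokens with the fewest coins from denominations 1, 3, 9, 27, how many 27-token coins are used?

122 − 4×27→14 − 1×9→5 − 1×3→2 − 2×1→0
Count of 27: 4

4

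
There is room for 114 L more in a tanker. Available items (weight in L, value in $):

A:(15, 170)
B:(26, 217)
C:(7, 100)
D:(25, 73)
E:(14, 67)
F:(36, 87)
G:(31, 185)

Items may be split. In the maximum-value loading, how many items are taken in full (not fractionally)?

Ratios (sorted): C 14.29, A 11.33, B 8.35, G 5.97, E 4.79, D 2.92, F 2.42
take C (7 @ 100); take A (15 @ 170); take B (26 @ 217); take G (31 @ 185); take E (14 @ 67); take 21/25 of D → 61.32. Capacity used 114/114.
5 item(s) taken whole; one partial (take 21/25 of D).

5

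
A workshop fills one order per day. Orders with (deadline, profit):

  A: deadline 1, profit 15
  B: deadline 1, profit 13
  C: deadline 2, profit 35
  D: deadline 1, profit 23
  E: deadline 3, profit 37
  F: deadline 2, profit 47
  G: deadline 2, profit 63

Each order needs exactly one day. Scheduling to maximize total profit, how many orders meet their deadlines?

3

Profit order: G=63 F=47 E=37 C=35 D=23 A=15 B=13
Assign: G→slot 2, F→slot 1, E→slot 3, C skipped, D skipped, A skipped, B skipped.
Slots: [1:F] [2:G] [3:E]
3 of 7 scheduled.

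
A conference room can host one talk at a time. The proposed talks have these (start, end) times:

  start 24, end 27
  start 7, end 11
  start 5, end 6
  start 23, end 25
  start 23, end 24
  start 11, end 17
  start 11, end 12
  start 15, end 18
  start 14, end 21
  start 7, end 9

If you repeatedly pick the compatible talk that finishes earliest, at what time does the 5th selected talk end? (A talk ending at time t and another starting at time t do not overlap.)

24

Greedy by earliest finish: after sorting by end time, pick each interval compatible with the last pick.
Sorted by end: (5,6)  (7,9)  (7,11)  (11,12)  (11,17)  (15,18)  (14,21)  (23,24)  (23,25)  (24,27)
take (5,6); take (7,9); skip (7,11); take (11,12); take (15,18); take (23,24); take (24,27).
Selected: (5,6) (7,9) (11,12) (15,18) (23,24) (24,27)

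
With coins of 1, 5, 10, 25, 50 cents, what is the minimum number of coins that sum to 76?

Greedy: take as many of the largest coin as possible, then repeat with the remainder.
76 − 1×50→26 − 1×25→1 − 1×1→0
Total coins = 1 + 1 + 1 = 3

3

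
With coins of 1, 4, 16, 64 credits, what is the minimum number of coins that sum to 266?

Use the largest denomination that fits, subtract, and repeat.
266 = 4×64 + 2×4 + 2×1
Total coins = 4 + 2 + 2 = 8

8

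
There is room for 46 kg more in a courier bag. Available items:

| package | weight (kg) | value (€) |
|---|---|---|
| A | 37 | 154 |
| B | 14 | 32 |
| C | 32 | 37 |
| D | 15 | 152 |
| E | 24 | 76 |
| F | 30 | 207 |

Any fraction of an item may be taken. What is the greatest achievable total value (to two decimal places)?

Ratios (sorted): D 10.13, F 6.90, A 4.16, E 3.17, B 2.29, C 1.16
take D (15 @ 152); take F (30 @ 207); take 1/37 of A → 4.16. Capacity used 46/46.
Total value = 363.16

363.16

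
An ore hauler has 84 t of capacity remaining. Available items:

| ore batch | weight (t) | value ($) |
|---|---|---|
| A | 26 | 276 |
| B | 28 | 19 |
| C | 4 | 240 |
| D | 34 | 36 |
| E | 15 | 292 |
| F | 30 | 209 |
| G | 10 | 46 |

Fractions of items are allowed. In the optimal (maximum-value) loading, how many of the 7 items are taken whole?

Greedy by value/weight ratio, highest first.
Order: C (240/4=60.00) > E (292/15=19.47) > A (276/26=10.62) > F (209/30=6.97) > G (46/10=4.60) > D (36/34=1.06) > B (19/28=0.68)
Fill: take C (4 @ 240) → take E (15 @ 292) → take A (26 @ 276) → take F (30 @ 209) → take 9/10 of G → 41.40; 84/84 used.
4 item(s) taken whole; one partial (take 9/10 of G).

4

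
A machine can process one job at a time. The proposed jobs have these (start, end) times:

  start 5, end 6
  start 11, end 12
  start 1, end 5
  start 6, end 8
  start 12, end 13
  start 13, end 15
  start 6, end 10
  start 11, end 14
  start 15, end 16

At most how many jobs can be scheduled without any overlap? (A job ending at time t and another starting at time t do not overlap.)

7

Sort by end time and greedily take each interval whose start is ≥ the last chosen end.
By end time: (1,5), (5,6), (6,8), (6,10), (11,12), (12,13), (11,14), (13,15), (15,16).
Pick (1,5); next start ≥ 5 → (5,6); next start ≥ 6 → (6,8); next start ≥ 8 → (11,12); next start ≥ 12 → (12,13); next start ≥ 13 → (13,15); next start ≥ 15 → (15,16).
Selected 7 jobs.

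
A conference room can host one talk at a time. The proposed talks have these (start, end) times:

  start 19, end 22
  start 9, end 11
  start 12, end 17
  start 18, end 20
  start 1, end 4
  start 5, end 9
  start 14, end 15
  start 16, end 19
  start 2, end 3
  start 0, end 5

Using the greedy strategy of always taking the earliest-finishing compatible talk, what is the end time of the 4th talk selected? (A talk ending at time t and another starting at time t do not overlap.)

15

Sorted by end: (2,3)  (1,4)  (0,5)  (5,9)  (9,11)  (14,15)  (12,17)  (16,19)  (18,20)  (19,22)
take (2,3); take (5,9); take (9,11); take (14,15); skip (12,17); take (16,19); take (19,22).
Selected: (2,3) (5,9) (9,11) (14,15) (16,19) (19,22)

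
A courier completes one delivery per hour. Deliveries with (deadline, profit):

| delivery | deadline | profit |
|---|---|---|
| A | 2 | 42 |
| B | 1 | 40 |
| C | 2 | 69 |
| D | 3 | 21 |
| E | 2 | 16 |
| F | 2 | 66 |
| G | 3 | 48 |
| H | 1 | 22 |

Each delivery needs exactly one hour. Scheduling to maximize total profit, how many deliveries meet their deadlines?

Profit order: C=69 F=66 G=48 A=42 B=40 H=22 D=21 E=16
Assign: C→slot 2, F→slot 1, G→slot 3, A skipped, B skipped, H skipped, D skipped, E skipped.
Slots: [1:F] [2:C] [3:G]
3 of 8 scheduled.

3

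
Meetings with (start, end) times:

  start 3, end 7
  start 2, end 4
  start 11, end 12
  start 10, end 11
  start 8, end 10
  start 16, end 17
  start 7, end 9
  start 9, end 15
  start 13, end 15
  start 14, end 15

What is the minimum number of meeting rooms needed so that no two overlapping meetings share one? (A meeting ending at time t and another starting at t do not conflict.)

Events (time:±→running): 2:+→1 3:+→2 4:-→1 7:-→0 7:+→1 8:+→2 9:-→1 9:+→2 10:-→1 10:+→2 11:-→1 11:+→2 12:-→1 13:+→2 14:+→3 … peak 3.

3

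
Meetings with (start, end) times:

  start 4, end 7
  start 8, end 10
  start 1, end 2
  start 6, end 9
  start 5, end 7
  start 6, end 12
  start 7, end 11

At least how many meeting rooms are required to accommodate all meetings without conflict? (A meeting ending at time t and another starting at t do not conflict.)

starts: [1, 4, 5, 6, 6, 7, 8]
ends:   [2, 7, 7, 9, 10, 11, 12]
s1→1 e2→0 s4→1 s5→2 s6→3 s6→4  — peak 4.

4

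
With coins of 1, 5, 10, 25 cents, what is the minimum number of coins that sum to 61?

61 = 2×25 + 1×10 + 1×1
Total coins = 2 + 1 + 1 = 4

4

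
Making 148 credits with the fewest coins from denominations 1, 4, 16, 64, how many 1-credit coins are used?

Greedy: take as many of the largest coin as possible, then repeat with the remainder.
148 = 2×64 + 1×16 + 1×4
Count of 1: 0

0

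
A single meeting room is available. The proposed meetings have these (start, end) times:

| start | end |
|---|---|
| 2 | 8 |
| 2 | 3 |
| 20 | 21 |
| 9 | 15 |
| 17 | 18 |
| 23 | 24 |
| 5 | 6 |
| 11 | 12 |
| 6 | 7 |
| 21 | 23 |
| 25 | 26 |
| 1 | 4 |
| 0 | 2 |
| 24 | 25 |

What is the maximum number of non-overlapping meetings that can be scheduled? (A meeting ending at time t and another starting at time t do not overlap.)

11

Greedy by earliest finish: after sorting by end time, pick each interval compatible with the last pick.
Sorted by end: (0,2)  (2,3)  (1,4)  (5,6)  (6,7)  (2,8)  (11,12)  (9,15)  (17,18)  (20,21)  (21,23)  (23,24)  (24,25)  (25,26)
take (0,2); take (2,3); take (5,6); take (6,7); take (11,12); skip (9,15); take (17,18); take (20,21); take (21,23); take (23,24); take (24,25); take (25,26).
Selected 11 meetings.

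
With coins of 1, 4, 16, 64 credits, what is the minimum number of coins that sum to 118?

118 = 1×64 + 3×16 + 1×4 + 2×1
Total coins = 1 + 3 + 1 + 2 = 7

7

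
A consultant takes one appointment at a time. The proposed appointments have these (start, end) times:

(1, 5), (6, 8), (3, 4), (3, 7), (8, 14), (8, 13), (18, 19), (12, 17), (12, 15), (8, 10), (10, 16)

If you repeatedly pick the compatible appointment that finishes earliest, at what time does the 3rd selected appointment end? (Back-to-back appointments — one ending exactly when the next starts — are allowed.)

10

Sorted by end: (3,4)  (1,5)  (3,7)  (6,8)  (8,10)  (8,13)  (8,14)  (12,15)  (10,16)  (12,17)  (18,19)
take (3,4); take (6,8); take (8,10); take (12,15); skip (12,17); take (18,19).
Selected: (3,4) (6,8) (8,10) (12,15) (18,19)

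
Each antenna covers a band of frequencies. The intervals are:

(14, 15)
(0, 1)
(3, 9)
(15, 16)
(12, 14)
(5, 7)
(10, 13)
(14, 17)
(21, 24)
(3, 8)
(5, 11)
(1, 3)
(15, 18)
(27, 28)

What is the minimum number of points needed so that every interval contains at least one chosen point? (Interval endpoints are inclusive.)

6

Sort by right endpoint; whenever an interval is uncovered, place a point at its right end.
By right end: [0,1]  [1,3]  [5,7]  [3,8]  [3,9]  [5,11]  [10,13]  [12,14]  [14,15]  [15,16]  [14,17]  [15,18]  [21,24]  [27,28]
[0,1] uncovered → point at 1; [5,7] uncovered → point at 7; [10,13] uncovered → point at 13; [14,15] uncovered → point at 15; [21,24] uncovered → point at 24; [27,28] uncovered → point at 28.
Points: 1, 7, 13, 15, 24, 28 (6 total).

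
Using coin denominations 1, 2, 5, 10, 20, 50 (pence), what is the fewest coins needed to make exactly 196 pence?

Use the largest denomination that fits, subtract, and repeat.
196 = 3×50 + 2×20 + 1×5 + 1×1
Total coins = 3 + 2 + 1 + 1 = 7

7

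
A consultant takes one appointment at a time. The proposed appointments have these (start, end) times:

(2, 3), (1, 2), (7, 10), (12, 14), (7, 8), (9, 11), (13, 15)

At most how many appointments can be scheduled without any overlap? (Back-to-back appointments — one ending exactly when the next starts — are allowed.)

5

Sort by end time and greedily take each interval whose start is ≥ the last chosen end.
Sorted by end: (1,2)  (2,3)  (7,8)  (7,10)  (9,11)  (12,14)  (13,15)
take (1,2); take (2,3); take (7,8); take (9,11); take (12,14); skip (13,15).
Selected 5 appointments.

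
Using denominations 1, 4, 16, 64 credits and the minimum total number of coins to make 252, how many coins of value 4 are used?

252 − 3×64→60 − 3×16→12 − 3×4→0
Count of 4: 3

3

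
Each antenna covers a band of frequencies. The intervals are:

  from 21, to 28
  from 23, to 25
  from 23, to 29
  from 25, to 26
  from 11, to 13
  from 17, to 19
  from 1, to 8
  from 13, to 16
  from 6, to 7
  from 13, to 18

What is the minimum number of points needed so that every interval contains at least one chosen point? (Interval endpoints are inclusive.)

4

Sort by right endpoint; whenever an interval is uncovered, place a point at its right end.
Sorted: [6,7] [1,8] [11,13] [13,16] [13,18] [17,19] [23,25] [25,26] [21,28] [23,29]
{[6,7],[1,8]} hit by 7; {[11,13],[13,16],[13,18]} hit by 13; {[17,19]} hit by 19; {[23,25],[25,26],[21,28],[23,29]} hit by 25.
Points: 7, 13, 19, 25 (4 total).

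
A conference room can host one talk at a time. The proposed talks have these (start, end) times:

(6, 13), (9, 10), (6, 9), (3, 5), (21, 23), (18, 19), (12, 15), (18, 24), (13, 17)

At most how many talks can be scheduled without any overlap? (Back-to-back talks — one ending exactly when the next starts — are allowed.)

6

Order by finish time; keep every interval that doesn't clash with the previous kept one.
Sorted by end: (3,5)  (6,9)  (9,10)  (6,13)  (12,15)  (13,17)  (18,19)  (21,23)  (18,24)
take (3,5); take (6,9); take (9,10); skip (6,13); take (12,15); skip (13,17); take (18,19); take (21,23).
Selected 6 talks.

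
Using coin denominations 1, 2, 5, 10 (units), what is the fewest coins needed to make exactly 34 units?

34 = 3×10 + 2×2
Total coins = 3 + 2 = 5

5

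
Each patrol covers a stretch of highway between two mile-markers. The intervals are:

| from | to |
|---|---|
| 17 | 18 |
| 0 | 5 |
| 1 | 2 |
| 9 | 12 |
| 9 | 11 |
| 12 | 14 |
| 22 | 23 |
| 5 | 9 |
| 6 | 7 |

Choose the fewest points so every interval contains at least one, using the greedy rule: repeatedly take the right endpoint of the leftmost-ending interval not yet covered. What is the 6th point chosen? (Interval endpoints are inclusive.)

23

By right end: [1,2]  [0,5]  [6,7]  [5,9]  [9,11]  [9,12]  [12,14]  [17,18]  [22,23]
[1,2] uncovered → point at 2; [6,7] uncovered → point at 7; [9,11] uncovered → point at 11; [12,14] uncovered → point at 14; [17,18] uncovered → point at 18; [22,23] uncovered → point at 23.
Points: 2, 7, 11, 14, 18, 23 (6 total).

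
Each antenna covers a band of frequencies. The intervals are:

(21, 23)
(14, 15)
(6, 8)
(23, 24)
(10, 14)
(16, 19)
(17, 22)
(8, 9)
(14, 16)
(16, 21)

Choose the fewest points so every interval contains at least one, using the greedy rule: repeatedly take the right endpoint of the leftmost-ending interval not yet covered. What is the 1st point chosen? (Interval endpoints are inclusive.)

8

Sorted: [6,8] [8,9] [10,14] [14,15] [14,16] [16,19] [16,21] [17,22] [21,23] [23,24]
{[6,8],[8,9]} hit by 8; {[10,14],[14,15],[14,16]} hit by 14; {[16,19],[16,21],[17,22]} hit by 19; {[21,23],[23,24]} hit by 23.
Points: 8, 14, 19, 23 (4 total).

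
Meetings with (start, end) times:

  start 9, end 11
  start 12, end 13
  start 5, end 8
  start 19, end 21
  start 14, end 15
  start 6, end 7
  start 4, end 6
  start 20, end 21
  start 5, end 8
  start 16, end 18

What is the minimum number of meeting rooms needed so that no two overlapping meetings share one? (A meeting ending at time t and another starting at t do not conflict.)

starts: [4, 5, 5, 6, 9, 12, 14, 16, 19, 20]
ends:   [6, 7, 8, 8, 11, 13, 15, 18, 21, 21]
s4→1 s5→2 s5→3  — peak 3.

3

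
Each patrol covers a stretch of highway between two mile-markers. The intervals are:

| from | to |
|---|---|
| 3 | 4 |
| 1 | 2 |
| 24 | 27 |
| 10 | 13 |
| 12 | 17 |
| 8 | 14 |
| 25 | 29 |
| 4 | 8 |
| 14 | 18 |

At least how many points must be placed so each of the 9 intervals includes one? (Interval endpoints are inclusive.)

Process intervals by earliest right end; each time one isn't hit yet, stab at its right endpoint.
By right end: [1,2]  [3,4]  [4,8]  [10,13]  [8,14]  [12,17]  [14,18]  [24,27]  [25,29]
[1,2] uncovered → point at 2; [3,4] uncovered → point at 4; [10,13] uncovered → point at 13; [14,18] uncovered → point at 18; [24,27] uncovered → point at 27.
Points: 2, 4, 13, 18, 27 (5 total).

5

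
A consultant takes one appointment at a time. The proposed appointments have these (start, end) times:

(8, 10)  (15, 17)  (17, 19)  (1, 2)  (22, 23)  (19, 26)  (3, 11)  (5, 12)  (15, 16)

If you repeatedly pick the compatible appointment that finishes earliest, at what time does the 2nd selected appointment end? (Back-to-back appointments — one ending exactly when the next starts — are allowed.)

10

By end time: (1,2), (8,10), (3,11), (5,12), (15,16), (15,17), (17,19), (22,23), (19,26).
Pick (1,2); next start ≥ 2 → (8,10); next start ≥ 10 → (15,16); next start ≥ 16 → (17,19); next start ≥ 19 → (22,23).
Selected: (1,2) (8,10) (15,16) (17,19) (22,23)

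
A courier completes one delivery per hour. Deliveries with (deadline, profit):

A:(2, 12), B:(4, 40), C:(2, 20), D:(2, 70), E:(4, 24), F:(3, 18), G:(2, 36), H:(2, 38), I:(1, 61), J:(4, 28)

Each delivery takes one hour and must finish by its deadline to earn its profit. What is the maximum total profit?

By profit: D(d2,70), I(d1,61), B(d4,40), H(d2,38), G(d2,36), J(d4,28), E(d4,24), C(d2,20), F(d3,18), A(d2,12)
D→slot 2; I→slot 1; B→slot 4; H skipped; G skipped; J→slot 3; E skipped; C skipped; F skipped; A skipped.
Profit = 61 + 70 + 28 + 40 = 199

199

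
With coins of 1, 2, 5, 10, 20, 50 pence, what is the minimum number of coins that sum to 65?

Use the largest denomination that fits, subtract, and repeat.
65 = 1×50 + 1×10 + 1×5
Total coins = 1 + 1 + 1 = 3

3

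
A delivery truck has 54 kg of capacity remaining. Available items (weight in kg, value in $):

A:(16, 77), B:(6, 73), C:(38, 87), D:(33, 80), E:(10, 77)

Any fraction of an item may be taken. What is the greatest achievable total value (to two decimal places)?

280.33

Sort by value per unit weight and fill in that order.
Order: B (73/6=12.17) > E (77/10=7.70) > A (77/16=4.81) > D (80/33=2.42) > C (87/38=2.29)
Fill: take B (6 @ 73) → take E (10 @ 77) → take A (16 @ 77) → take 22/33 of D → 53.33; 54/54 used.
Total value = 280.33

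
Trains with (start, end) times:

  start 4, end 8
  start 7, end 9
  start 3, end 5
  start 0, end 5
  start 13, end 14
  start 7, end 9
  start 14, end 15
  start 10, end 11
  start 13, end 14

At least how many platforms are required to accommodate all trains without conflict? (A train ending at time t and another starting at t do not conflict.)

The answer is the maximum number of intervals overlapping at any instant.
starts: [0, 3, 4, 7, 7, 10, 13, 13, 14]
ends:   [5, 5, 8, 9, 9, 11, 14, 14, 15]
s0→1 s3→2 s4→3  — peak 3.

3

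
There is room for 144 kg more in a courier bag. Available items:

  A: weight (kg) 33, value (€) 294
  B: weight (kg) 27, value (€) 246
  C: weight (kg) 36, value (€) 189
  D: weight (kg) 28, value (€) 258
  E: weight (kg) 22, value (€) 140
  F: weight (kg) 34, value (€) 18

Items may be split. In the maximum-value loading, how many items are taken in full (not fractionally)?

Sort by value per unit weight and fill in that order.
Ratios (sorted): D 9.21, B 9.11, A 8.91, E 6.36, C 5.25, F 0.53
take D (28 @ 258); take B (27 @ 246); take A (33 @ 294); take E (22 @ 140); take 34/36 of C → 178.50. Capacity used 144/144.
4 item(s) taken whole; one partial (take 34/36 of C).

4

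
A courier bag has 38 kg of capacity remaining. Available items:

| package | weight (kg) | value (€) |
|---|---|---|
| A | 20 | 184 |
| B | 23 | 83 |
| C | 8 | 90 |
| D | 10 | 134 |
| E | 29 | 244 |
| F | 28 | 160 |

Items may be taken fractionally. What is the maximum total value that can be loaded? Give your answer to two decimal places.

408.00

Greedy by value/weight ratio, highest first.
Order: D (134/10=13.40) > C (90/8=11.25) > A (184/20=9.20) > E (244/29=8.41) > F (160/28=5.71) > B (83/23=3.61)
Fill: take D (10 @ 134) → take C (8 @ 90) → take A (20 @ 184); 38/38 used.
Total value = 408.00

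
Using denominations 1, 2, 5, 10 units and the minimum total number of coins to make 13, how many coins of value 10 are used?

Greedy: take as many of the largest coin as possible, then repeat with the remainder.
13 − 1×10→3 − 1×2→1 − 1×1→0
Count of 10: 1

1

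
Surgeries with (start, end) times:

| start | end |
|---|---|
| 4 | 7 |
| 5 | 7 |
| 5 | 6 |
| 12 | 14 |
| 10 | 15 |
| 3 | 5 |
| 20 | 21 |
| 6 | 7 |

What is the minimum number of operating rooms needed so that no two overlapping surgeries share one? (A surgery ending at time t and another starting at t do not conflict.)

Events (time:±→running): 3:+→1 4:+→2 5:-→1 5:+→2 5:+→3 … peak 3.

3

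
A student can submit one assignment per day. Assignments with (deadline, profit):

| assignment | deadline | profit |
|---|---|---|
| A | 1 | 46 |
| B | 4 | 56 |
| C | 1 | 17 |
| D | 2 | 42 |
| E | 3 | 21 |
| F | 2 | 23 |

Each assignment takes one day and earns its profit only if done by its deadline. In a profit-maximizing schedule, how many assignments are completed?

Profit order: B=56 A=46 D=42 F=23 E=21 C=17
Assign: B→slot 4, A→slot 1, D→slot 2, F skipped, E→slot 3, C skipped.
Slots: [1:A] [2:D] [3:E] [4:B]
4 of 6 scheduled.

4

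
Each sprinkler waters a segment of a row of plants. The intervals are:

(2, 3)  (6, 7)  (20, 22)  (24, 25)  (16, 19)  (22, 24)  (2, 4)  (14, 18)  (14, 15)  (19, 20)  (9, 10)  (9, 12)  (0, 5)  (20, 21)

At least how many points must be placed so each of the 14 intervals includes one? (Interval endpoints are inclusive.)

By right end: [2,3]  [2,4]  [0,5]  [6,7]  [9,10]  [9,12]  [14,15]  [14,18]  [16,19]  [19,20]  [20,21]  [20,22]  [22,24]  [24,25]
[2,3] uncovered → point at 3; [6,7] uncovered → point at 7; [9,10] uncovered → point at 10; [14,15] uncovered → point at 15; [16,19] uncovered → point at 19; [20,21] uncovered → point at 21; [22,24] uncovered → point at 24.
Points: 3, 7, 10, 15, 19, 21, 24 (7 total).

7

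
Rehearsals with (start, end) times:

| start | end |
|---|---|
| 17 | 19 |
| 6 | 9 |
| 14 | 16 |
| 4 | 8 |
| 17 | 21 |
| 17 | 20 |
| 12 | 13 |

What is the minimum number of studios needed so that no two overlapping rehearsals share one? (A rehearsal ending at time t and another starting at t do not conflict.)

starts: [4, 6, 12, 14, 17, 17, 17]
ends:   [8, 9, 13, 16, 19, 20, 21]
s4→1 s6→2 e8→1 e9→0 s12→1 e13→0 s14→1 e16→0 s17→1 s17→2 s17→3  — peak 3.

3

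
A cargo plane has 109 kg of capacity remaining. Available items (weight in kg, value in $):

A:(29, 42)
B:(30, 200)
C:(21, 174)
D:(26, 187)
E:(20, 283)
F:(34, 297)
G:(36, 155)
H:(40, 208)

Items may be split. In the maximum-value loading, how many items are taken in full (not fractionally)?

4

Order: E (283/20=14.15) > F (297/34=8.74) > C (174/21=8.29) > D (187/26=7.19) > B (200/30=6.67) > H (208/40=5.20) > G (155/36=4.31) > A (42/29=1.45)
Fill: take E (20 @ 283) → take F (34 @ 297) → take C (21 @ 174) → take D (26 @ 187) → take 8/30 of B → 53.33; 109/109 used.
4 item(s) taken whole; one partial (take 8/30 of B).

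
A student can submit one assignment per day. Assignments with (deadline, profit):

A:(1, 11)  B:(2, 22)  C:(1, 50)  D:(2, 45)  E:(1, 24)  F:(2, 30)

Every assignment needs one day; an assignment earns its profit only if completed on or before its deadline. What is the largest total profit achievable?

95

Take jobs in profit order; each goes to the latest open slot no later than its deadline.
By profit: C(d1,50), D(d2,45), F(d2,30), E(d1,24), B(d2,22), A(d1,11)
C→slot 1; D→slot 2; F skipped; E skipped; B skipped; A skipped.
Profit = 50 + 45 = 95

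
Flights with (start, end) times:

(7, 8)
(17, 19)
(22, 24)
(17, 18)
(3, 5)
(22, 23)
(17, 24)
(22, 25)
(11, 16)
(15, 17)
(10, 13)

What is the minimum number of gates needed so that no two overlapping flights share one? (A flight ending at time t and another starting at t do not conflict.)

starts: [3, 7, 10, 11, 15, 17, 17, 17, 22, 22, 22]
ends:   [5, 8, 13, 16, 17, 18, 19, 23, 24, 24, 25]
s3→1 e5→0 s7→1 e8→0 s10→1 s11→2 e13→1 s15→2 e16→1 e17→0 s17→1 s17→2 s17→3 e18→2 e19→1 s22→2 s22→3 s22→4  — peak 4.

4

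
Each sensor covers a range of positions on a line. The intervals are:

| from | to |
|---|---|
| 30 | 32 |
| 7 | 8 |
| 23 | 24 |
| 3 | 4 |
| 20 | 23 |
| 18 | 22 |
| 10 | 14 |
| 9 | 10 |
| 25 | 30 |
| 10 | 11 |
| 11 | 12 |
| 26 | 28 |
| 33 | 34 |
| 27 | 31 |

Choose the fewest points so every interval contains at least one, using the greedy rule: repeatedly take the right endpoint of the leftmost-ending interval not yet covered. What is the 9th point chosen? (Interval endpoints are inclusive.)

34

Sort by right endpoint; whenever an interval is uncovered, place a point at its right end.
By right end: [3,4]  [7,8]  [9,10]  [10,11]  [11,12]  [10,14]  [18,22]  [20,23]  [23,24]  [26,28]  [25,30]  [27,31]  [30,32]  [33,34]
[3,4] uncovered → point at 4; [7,8] uncovered → point at 8; [9,10] uncovered → point at 10; [11,12] uncovered → point at 12; [18,22] uncovered → point at 22; [23,24] uncovered → point at 24; [26,28] uncovered → point at 28; [30,32] uncovered → point at 32; [33,34] uncovered → point at 34.
Points: 4, 8, 10, 12, 22, 24, 28, 32, 34 (9 total).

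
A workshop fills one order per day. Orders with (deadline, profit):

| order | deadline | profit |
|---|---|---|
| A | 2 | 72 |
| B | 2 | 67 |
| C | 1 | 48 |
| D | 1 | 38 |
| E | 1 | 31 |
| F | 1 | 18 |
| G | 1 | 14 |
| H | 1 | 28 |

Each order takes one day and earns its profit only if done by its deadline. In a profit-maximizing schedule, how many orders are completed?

2

Sort by profit descending; place each in the latest free slot ≤ its deadline.
Profit order: A=72 B=67 C=48 D=38 E=31 H=28 F=18 G=14
Assign: A→slot 2, B→slot 1, C skipped, D skipped, E skipped, H skipped, F skipped, G skipped.
Slots: [1:B] [2:A]
2 of 8 scheduled.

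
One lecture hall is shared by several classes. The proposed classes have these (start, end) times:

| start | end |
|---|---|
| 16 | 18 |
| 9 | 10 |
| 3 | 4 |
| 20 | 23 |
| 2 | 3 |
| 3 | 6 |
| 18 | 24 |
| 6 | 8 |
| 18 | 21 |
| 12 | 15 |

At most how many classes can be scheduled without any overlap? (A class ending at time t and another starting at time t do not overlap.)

7

By end time: (2,3), (3,4), (3,6), (6,8), (9,10), (12,15), (16,18), (18,21), (20,23), (18,24).
Pick (2,3); next start ≥ 3 → (3,4); next start ≥ 4 → (6,8); next start ≥ 8 → (9,10); next start ≥ 10 → (12,15); next start ≥ 15 → (16,18); next start ≥ 18 → (18,21).
Selected 7 classes.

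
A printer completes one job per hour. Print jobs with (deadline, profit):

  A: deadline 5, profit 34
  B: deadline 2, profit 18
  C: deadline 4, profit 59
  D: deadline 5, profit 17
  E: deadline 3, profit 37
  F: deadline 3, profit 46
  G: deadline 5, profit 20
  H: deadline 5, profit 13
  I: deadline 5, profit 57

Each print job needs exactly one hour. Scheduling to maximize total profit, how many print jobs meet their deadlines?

By profit: C(d4,59), I(d5,57), F(d3,46), E(d3,37), A(d5,34), G(d5,20), B(d2,18), D(d5,17), H(d5,13)
C→slot 4; I→slot 5; F→slot 3; E→slot 2; A→slot 1; G skipped; B skipped; D skipped; H skipped.
5 of 9 scheduled.

5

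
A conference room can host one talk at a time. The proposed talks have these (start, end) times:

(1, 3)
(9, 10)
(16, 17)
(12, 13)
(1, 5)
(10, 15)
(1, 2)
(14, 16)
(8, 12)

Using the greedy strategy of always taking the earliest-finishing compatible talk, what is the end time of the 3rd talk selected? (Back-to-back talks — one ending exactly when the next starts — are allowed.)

13

Sort by end time and greedily take each interval whose start is ≥ the last chosen end.
Sorted by end: (1,2)  (1,3)  (1,5)  (9,10)  (8,12)  (12,13)  (10,15)  (14,16)  (16,17)
take (1,2); take (9,10); take (12,13); take (14,16); take (16,17).
Selected: (1,2) (9,10) (12,13) (14,16) (16,17)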